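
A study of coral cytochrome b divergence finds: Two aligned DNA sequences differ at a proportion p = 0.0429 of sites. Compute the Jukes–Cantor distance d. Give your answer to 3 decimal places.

0.044

d = −(3/4) ln(1 − 4p/3) = −0.75 ln(1 − 0.0572) = −0.75 ln(0.9428)
  = −0.75 × (-0.058901) = 0.044176 substitutions/site.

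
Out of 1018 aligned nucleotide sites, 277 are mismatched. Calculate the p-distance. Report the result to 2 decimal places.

0.27

p = 277/1018 = 0.272102… ≈ 0.27 (to 2 d.p.).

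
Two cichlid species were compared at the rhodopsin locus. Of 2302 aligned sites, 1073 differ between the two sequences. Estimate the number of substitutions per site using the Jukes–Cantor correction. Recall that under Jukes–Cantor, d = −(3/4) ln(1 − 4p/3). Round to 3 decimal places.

0.729

p = 1073/2302 ≈ 0.466116.
d = −(3/4) ln(1 − 4p/3) = −0.75 ln(1 − 0.621488) = −0.75 ln(0.378512)
  = −0.75 × (-0.971508) = 0.728631 substitutions/site.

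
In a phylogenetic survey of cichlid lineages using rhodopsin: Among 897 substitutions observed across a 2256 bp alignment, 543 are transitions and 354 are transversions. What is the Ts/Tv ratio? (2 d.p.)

R = 543/354 = 1.533898… ≈ 1.53 (to 2 d.p.).

1.53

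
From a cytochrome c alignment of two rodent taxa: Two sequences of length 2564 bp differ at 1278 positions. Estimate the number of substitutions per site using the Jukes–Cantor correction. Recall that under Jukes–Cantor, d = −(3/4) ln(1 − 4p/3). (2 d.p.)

0.82

p = 1278/2564 ≈ 0.49844.
d = −(3/4) ln(1 − 4p/3) = −0.75 ln(1 − 0.664587) = −0.75 ln(0.335413)
  = −0.75 × (-1.092393) = 0.819295 substitutions/site.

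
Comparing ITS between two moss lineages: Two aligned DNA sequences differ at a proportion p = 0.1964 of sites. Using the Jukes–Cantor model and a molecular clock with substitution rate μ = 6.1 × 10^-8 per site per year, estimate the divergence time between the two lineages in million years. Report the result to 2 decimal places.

1.87

d = −(3/4) ln(1 − 4p/3) = −0.75 ln(1 − 0.261867) = −0.75 ln(0.738133)
  = −0.75 × (-0.303631) = 0.227723 substitutions/site.
Under a molecular clock d = 2μt, so t = d/(2μ) = 0.227723 / (2 × 6.1 × 10^-8) = 1.87 million years.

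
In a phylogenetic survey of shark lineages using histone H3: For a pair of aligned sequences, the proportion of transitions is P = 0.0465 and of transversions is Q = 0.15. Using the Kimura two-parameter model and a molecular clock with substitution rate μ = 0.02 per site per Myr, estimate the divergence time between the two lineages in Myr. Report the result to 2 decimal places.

5.71

Under the Kimura two-parameter model, d = −½ ln(1 − 2P − Q) − ¼ ln(1 − 2Q).
1 − 2P − Q = 0.757, giving −½ ln(0.757) = 0.139196.
1 − 2Q = 0.7, giving −¼ ln(0.7) = 0.089169.
d = 0.139196 + 0.089169 = 0.228365.
Under a molecular clock d = 2μt, so t = d/(2μ) = 0.228365 / (2 × 0.02) = 5.71 Myr.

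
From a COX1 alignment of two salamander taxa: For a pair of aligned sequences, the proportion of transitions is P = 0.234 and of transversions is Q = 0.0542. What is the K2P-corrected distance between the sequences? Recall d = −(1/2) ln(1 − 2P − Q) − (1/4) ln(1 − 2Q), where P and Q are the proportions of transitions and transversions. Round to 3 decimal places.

Under the Kimura two-parameter model, d = −½ ln(1 − 2P − Q) − ¼ ln(1 − 2Q).
1 − 2P − Q = 0.4778, giving −½ ln(0.4778) = 0.369282.
1 − 2Q = 0.8916, giving −¼ ln(0.8916) = 0.028684.
d = 0.369282 + 0.028684 = 0.397966.

0.398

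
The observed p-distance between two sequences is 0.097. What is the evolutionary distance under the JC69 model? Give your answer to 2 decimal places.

0.10

d = −(3/4) ln(1 − 4p/3) = −0.75 ln(1 − 0.129333) = −0.75 ln(0.870667)
  = −0.75 × (-0.138496) = 0.103872 substitutions/site.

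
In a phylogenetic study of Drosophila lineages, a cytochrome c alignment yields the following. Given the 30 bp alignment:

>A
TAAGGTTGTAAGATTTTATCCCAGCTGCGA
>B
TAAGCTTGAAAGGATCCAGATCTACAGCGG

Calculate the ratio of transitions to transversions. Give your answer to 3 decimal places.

0.857

Transitions are A↔G and C↔T; transversions are all other mismatches.
Transitions: 6. Transversions: 7.
R = 6/7 = 0.857142… ≈ 0.857 (to 3 d.p.).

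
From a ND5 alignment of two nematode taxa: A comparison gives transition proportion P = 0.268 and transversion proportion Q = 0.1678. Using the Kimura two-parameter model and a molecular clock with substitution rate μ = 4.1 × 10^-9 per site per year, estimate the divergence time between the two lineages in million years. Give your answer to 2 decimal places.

86.66

Under the Kimura two-parameter model, d = −½ ln(1 − 2P − Q) − ¼ ln(1 − 2Q).
1 − 2P − Q = 0.2962, giving −½ ln(0.2962) = 0.608360.
1 − 2Q = 0.6644, giving −¼ ln(0.6644) = 0.102218.
d = 0.608360 + 0.102218 = 0.710578.
Under a molecular clock d = 2μt, so t = d/(2μ) = 0.710578 / (2 × 4.1 × 10^-9) = 86.66 million years.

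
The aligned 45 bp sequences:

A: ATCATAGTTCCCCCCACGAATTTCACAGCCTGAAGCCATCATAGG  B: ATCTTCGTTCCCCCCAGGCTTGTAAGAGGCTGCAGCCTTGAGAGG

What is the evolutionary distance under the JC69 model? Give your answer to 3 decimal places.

0.365

The sequences differ at 13 of 45 sites, so p = 13/45 ≈ 0.288889.
d = −(3/4) ln(1 − 4p/3) = −0.75 ln(1 − 0.385185) = −0.75 ln(0.614815)
  = −0.75 × (-0.486434) = 0.364826 substitutions/site.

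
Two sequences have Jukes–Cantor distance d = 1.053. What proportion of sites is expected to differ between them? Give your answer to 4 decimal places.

0.5658

p = (3/4)(1 − e^(−4d/3)) = 0.75 × (1 − e^(-1.404)) = 0.75 × (1 − 0.245613) = 0.565790.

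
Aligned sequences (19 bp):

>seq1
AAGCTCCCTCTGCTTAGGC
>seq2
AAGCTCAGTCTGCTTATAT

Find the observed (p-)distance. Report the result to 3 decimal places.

0.263

The sequences differ at 5 of 19 positions (sites 7, 8, 17, 18, 19).
p = 5/19 = 0.263157… ≈ 0.263 (to 3 d.p.).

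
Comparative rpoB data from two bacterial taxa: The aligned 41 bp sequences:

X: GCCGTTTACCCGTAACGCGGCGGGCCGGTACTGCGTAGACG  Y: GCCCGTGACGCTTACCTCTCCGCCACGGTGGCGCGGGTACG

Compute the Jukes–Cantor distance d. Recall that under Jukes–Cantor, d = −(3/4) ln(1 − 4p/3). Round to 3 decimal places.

The sequences differ at 18 of 41 sites, so p = 18/41 ≈ 0.439024.
d = −(3/4) ln(1 − 4p/3) = −0.75 ln(1 − 0.585365) = −0.75 ln(0.414635)
  = −0.75 × (-0.880357) = 0.660268 substitutions/site.

0.660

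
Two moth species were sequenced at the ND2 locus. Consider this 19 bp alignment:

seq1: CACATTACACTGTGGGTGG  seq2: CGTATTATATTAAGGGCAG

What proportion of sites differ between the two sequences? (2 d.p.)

0.42

The sequences differ at 8 of 19 positions (sites 2, 3, 8, 10, 12, 13, 17, 18).
p = 8/19 = 0.421052… ≈ 0.42 (to 2 d.p.).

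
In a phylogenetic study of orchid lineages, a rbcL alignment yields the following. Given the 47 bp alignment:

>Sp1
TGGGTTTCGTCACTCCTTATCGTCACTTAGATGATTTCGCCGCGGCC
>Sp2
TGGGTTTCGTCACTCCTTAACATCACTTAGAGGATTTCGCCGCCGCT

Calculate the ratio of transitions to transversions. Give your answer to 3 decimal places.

0.667

Transitions are A↔G and C↔T; transversions are all other mismatches.
Transitions: 2. Transversions: 3.
R = 2/3 = 0.666666… ≈ 0.667 (to 3 d.p.).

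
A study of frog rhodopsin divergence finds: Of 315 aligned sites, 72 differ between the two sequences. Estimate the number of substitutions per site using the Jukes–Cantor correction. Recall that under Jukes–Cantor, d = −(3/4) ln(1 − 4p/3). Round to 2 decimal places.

p = 72/315 ≈ 0.228571.
d = −(3/4) ln(1 − 4p/3) = −0.75 ln(1 − 0.304761) = −0.75 ln(0.695239)
  = −0.75 × (-0.363500) = 0.272625 substitutions/site.

0.27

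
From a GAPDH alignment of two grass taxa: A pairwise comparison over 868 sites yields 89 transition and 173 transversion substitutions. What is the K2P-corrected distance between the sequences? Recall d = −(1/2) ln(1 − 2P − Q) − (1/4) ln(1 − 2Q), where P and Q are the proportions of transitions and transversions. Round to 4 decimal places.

P = 89/868 ≈ 0.102535 and Q = 173/868 ≈ 0.199309.
Under the Kimura two-parameter model, d = −½ ln(1 − 2P − Q) − ¼ ln(1 − 2Q).
1 − 2P − Q = 0.595621, giving −½ ln(0.595621) = 0.259075.
1 − 2Q = 0.601382, giving −¼ ln(0.601382) = 0.127131.
d = 0.259075 + 0.127131 = 0.386206.

0.3862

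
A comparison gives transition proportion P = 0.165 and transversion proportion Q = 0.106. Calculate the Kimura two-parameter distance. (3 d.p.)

Under the Kimura two-parameter model, d = −½ ln(1 − 2P − Q) − ¼ ln(1 − 2Q).
1 − 2P − Q = 0.564, giving −½ ln(0.564) = 0.286351.
1 − 2Q = 0.788, giving −¼ ln(0.788) = 0.059564.
d = 0.286351 + 0.059564 = 0.345915.

0.346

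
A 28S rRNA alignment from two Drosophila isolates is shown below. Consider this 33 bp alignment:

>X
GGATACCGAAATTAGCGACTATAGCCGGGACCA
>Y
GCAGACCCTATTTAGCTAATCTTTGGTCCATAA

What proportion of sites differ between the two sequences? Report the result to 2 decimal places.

0.52

The sequences differ at 17 of 33 positions.
p = 17/33 = 0.515151… ≈ 0.52 (to 2 d.p.).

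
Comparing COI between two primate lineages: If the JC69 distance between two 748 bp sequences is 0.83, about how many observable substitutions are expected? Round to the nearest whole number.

Invert JC69: p = (3/4)(1 − e^(−4d/3)) = 0.75 × (1 − e^(-1.106667)) = 0.75 × (1 − 0.330659) = 0.502006.
Expected differing sites = pL ≈ 0.502006 × 748 = 375.500488 ≈ 376.

376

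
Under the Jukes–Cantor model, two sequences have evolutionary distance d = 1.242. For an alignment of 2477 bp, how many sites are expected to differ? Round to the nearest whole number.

Invert JC69: p = (3/4)(1 − e^(−4d/3)) = 0.75 × (1 − e^(-1.656)) = 0.75 × (1 − 0.190901) = 0.606824.
Expected differing sites = pL ≈ 0.606824 × 2477 = 1503.103048 ≈ 1503.

1503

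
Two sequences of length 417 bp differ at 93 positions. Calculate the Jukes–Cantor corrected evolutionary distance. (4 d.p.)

0.2647

p = 93/417 ≈ 0.223022.
d = −(3/4) ln(1 − 4p/3) = −0.75 ln(1 − 0.297363) = −0.75 ln(0.702637)
  = −0.75 × (-0.352915) = 0.264686 substitutions/site.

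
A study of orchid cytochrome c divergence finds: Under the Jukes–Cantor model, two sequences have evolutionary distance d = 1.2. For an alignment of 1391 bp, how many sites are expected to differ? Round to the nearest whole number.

Invert JC69: p = (3/4)(1 − e^(−4d/3)) = 0.75 × (1 − e^(-1.6)) = 0.75 × (1 − 0.201897) = 0.598577.
Expected differing sites = pL ≈ 0.598577 × 1391 = 832.620607 ≈ 833.

833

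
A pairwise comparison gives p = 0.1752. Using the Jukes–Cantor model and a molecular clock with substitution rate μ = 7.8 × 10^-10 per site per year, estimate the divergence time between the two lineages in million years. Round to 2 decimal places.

d = −(3/4) ln(1 − 4p/3) = −0.75 ln(1 − 0.2336) = −0.75 ln(0.7664)
  = −0.75 × (-0.266051) = 0.199538 substitutions/site.
Under a molecular clock d = 2μt, so t = d/(2μ) = 0.199538 / (2 × 7.8 × 10^-10) = 127.91 million years.

127.91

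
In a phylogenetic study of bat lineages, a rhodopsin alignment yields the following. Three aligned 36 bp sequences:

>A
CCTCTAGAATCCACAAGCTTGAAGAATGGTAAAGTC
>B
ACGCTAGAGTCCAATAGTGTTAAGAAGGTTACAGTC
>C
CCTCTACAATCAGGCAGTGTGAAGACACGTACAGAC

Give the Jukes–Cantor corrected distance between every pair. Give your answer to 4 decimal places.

d(A,B) = 0.3924, d(A,C) = 0.4408, d(B,C) = 0.5482

A–B: 11/36 sites differ → p ≈ 0.305556, d = −0.75 ln(1 − 0.407408) = 0.392437 ≈ 0.3924.
A–C: 12/36 sites differ → p ≈ 0.333333, d = −0.75 ln(1 − 0.444444) = 0.440839 ≈ 0.4408.
B–C: 14/36 sites differ → p ≈ 0.388889, d = −0.75 ln(1 − 0.518519) = 0.548166 ≈ 0.5482.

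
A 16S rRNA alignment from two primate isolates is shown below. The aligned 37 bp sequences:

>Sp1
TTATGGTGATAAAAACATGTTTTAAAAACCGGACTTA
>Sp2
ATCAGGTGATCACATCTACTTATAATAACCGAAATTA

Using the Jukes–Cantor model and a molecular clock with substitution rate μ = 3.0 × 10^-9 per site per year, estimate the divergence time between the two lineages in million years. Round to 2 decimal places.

The sequences differ at 13 of 37 sites, so p = 13/37 ≈ 0.351351.
d = −(3/4) ln(1 − 4p/3) = −0.75 ln(1 − 0.468468) = −0.75 ln(0.531532)
  = −0.75 × (-0.631992) = 0.473994 substitutions/site.
Under a molecular clock d = 2μt, so t = d/(2μ) = 0.473994 / (2 × 3.0 × 10^-9) = 79.00 million years.

79.00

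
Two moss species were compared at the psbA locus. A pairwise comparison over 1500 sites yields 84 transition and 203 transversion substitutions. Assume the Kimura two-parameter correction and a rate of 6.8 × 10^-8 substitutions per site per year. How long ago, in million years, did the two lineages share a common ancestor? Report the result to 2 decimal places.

P = 84/1500 = 0.056 and Q = 203/1500 ≈ 0.135333.
Under the Kimura two-parameter model, d = −½ ln(1 − 2P − Q) − ¼ ln(1 − 2Q).
1 − 2P − Q = 0.752667, giving −½ ln(0.752667) = 0.142066.
1 − 2Q = 0.729334, giving −¼ ln(0.729334) = 0.078906.
d = 0.142066 + 0.078906 = 0.220972.
Under a molecular clock d = 2μt, so t = d/(2μ) = 0.220972 / (2 × 6.8 × 10^-8) = 1.62 million years.

1.62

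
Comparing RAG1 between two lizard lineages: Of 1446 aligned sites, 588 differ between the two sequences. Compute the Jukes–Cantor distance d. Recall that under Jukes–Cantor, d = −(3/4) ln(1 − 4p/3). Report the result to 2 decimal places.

p = 588/1446 ≈ 0.406639.
d = −(3/4) ln(1 − 4p/3) = −0.75 ln(1 − 0.542185) = −0.75 ln(0.457815)
  = −0.75 × (-0.781290) = 0.585968 substitutions/site.

0.59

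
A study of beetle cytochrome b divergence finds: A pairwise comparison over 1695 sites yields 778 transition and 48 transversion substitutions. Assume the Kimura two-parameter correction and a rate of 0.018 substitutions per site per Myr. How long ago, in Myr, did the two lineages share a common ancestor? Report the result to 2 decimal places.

P = 778/1695 ≈ 0.458997 and Q = 48/1695 ≈ 0.028319.
Under the Kimura two-parameter model, d = −½ ln(1 − 2P − Q) − ¼ ln(1 − 2Q).
1 − 2P − Q = 0.053687, giving −½ ln(0.053687) = 1.462292.
1 − 2Q = 0.943362, giving −¼ ln(0.943362) = 0.014576.
d = 1.462292 + 0.014576 = 1.476868.
Under a molecular clock d = 2μt, so t = d/(2μ) = 1.476868 / (2 × 0.018) = 41.02 Myr.

41.02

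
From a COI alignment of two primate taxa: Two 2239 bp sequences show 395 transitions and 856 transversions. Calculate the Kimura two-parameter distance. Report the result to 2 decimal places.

P = 395/2239 ≈ 0.176418 and Q = 856/2239 ≈ 0.382314.
Under the Kimura two-parameter model, d = −½ ln(1 − 2P − Q) − ¼ ln(1 − 2Q).
1 − 2P − Q = 0.26485, giving −½ ln(0.26485) = 0.664296.
1 − 2Q = 0.235372, giving −¼ ln(0.235372) = 0.361647.
d = 0.664296 + 0.361647 = 1.025943.

1.03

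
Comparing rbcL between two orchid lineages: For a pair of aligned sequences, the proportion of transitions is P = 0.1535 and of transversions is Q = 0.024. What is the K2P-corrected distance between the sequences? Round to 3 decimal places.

0.213

Under the Kimura two-parameter model, d = −½ ln(1 − 2P − Q) − ¼ ln(1 − 2Q).
1 − 2P − Q = 0.669, giving −½ ln(0.669) = 0.200986.
1 − 2Q = 0.952, giving −¼ ln(0.952) = 0.012298.
d = 0.200986 + 0.012298 = 0.213284.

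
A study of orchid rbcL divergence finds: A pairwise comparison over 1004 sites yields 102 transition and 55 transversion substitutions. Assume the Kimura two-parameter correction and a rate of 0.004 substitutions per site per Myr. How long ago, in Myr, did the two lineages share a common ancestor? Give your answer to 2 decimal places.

22.27

P = 102/1004 ≈ 0.101594 and Q = 55/1004 ≈ 0.054781.
Under the Kimura two-parameter model, d = −½ ln(1 − 2P − Q) − ¼ ln(1 − 2Q).
1 − 2P − Q = 0.742031, giving −½ ln(0.742031) = 0.149182.
1 − 2Q = 0.890438, giving −¼ ln(0.890438) = 0.029010.
d = 0.149182 + 0.029010 = 0.178192.
Under a molecular clock d = 2μt, so t = d/(2μ) = 0.178192 / (2 × 0.004) = 22.27 Myr.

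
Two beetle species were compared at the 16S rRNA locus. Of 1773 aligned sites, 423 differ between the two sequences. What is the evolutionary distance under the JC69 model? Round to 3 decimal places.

0.287

p = 423/1773 ≈ 0.238579.
d = −(3/4) ln(1 − 4p/3) = −0.75 ln(1 − 0.318105) = −0.75 ln(0.681895)
  = −0.75 × (-0.382880) = 0.287160 substitutions/site.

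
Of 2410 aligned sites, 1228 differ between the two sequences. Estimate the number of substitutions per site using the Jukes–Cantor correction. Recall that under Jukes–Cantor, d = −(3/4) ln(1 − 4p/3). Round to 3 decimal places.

0.853

p = 1228/2410 ≈ 0.509544.
d = −(3/4) ln(1 − 4p/3) = −0.75 ln(1 − 0.679392) = −0.75 ln(0.320608)
  = −0.75 × (-1.137536) = 0.853152 substitutions/site.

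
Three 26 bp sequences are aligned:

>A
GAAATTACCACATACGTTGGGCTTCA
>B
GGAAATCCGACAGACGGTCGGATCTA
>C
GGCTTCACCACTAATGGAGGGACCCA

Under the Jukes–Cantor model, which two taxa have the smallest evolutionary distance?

A and B

A–B: 10/26 differ, p = 0.385, d = 0.539.
A–C: 12/26 differ, p = 0.462, d = 0.717.
B–C: 13/26 differ, p = 0.500, d = 0.824.
The smallest distance is between A and B.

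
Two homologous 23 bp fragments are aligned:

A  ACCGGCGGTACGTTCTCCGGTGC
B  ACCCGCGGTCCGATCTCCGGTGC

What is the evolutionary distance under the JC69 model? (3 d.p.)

0.143

The sequences differ at 3 of 23 sites (4, 10, 13), so p = 3/23 ≈ 0.130435.
d = −(3/4) ln(1 − 4p/3) = −0.75 ln(1 − 0.173913) = −0.75 ln(0.826087)
  = −0.75 × (-0.191055) = 0.143291 substitutions/site.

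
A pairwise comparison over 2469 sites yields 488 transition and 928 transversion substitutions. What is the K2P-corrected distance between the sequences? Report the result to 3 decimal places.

1.086

P = 488/2469 ≈ 0.197651 and Q = 928/2469 ≈ 0.375861.
Under the Kimura two-parameter model, d = −½ ln(1 − 2P − Q) − ¼ ln(1 − 2Q).
1 − 2P − Q = 0.228837, giving −½ ln(0.228837) = 0.737373.
1 − 2Q = 0.248278, giving −¼ ln(0.248278) = 0.348302.
d = 0.737373 + 0.348302 = 1.085675.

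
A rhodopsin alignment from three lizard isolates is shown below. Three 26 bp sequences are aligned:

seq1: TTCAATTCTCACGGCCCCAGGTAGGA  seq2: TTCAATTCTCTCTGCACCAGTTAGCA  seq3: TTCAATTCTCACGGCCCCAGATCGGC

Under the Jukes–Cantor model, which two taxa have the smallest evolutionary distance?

seq1 and seq3

seq1–seq2: 5/26 differ, p = 0.192, d = 0.222.
seq1–seq3: 3/26 differ, p = 0.115, d = 0.125.
seq2–seq3: 7/26 differ, p = 0.269, d = 0.334.
The smallest distance is between seq1 and seq3.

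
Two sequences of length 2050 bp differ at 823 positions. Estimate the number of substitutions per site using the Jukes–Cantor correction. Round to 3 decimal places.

p = 823/2050 ≈ 0.401463.
d = −(3/4) ln(1 − 4p/3) = −0.75 ln(1 − 0.535284) = −0.75 ln(0.464716)
  = −0.75 × (-0.766329) = 0.574747 substitutions/site.

0.575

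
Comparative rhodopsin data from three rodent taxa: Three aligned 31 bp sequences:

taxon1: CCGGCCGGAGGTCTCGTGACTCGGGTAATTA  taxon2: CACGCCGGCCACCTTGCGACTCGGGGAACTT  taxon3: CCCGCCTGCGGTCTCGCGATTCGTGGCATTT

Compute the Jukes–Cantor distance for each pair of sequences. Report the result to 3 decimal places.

taxon1–taxon2: 11/31 sites differ → p ≈ 0.354839, d = −0.75 ln(1 − 0.473119) = 0.480585 ≈ 0.481.
taxon1–taxon3: 9/31 sites differ → p ≈ 0.290323, d = −0.75 ln(1 − 0.387097) = 0.367161 ≈ 0.367.
taxon2–taxon3: 10/31 sites differ → p ≈ 0.322581, d = −0.75 ln(1 − 0.430108) = 0.421731 ≈ 0.422.

d(taxon1,taxon2) = 0.481, d(taxon1,taxon3) = 0.367, d(taxon2,taxon3) = 0.422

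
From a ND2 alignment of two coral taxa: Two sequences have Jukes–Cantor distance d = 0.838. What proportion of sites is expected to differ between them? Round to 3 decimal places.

p = (3/4)(1 − e^(−4d/3)) = 0.75 × (1 − e^(-1.117333)) = 0.75 × (1 − 0.327151) = 0.504637.

0.505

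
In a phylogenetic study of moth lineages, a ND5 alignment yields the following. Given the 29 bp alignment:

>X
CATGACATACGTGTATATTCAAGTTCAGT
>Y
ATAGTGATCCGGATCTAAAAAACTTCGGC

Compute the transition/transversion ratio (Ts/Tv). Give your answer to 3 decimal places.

Transitions are A↔G and C↔T; transversions are all other mismatches.
Transitions: 3. Transversions: 12.
R = 3/12 = 0.250.

0.250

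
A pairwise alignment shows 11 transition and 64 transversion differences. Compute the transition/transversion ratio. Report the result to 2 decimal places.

0.17

R = 11/64 = 0.171875 ≈ 0.17 (to 2 d.p.).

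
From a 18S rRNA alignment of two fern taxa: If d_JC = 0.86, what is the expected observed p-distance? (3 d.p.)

0.512

p = (3/4)(1 − e^(−4d/3)) = 0.75 × (1 − e^(-1.146667)) = 0.75 × (1 − 0.317694) = 0.511730.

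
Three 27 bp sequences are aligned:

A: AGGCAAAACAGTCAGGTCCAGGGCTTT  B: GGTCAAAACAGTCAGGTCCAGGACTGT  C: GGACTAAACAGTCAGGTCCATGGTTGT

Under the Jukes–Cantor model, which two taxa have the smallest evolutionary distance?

A and B

A–B: 4/27 differ, p = 0.148, d = 0.165.
A–C: 6/27 differ, p = 0.222, d = 0.264.
B–C: 5/27 differ, p = 0.185, d = 0.213.
The smallest distance is between A and B.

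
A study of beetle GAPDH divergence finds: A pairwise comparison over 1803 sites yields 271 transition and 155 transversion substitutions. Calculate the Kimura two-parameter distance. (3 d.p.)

P = 271/1803 ≈ 0.150305 and Q = 155/1803 ≈ 0.085968.
Under the Kimura two-parameter model, d = −½ ln(1 − 2P − Q) − ¼ ln(1 − 2Q).
1 − 2P − Q = 0.613422, giving −½ ln(0.613422) = 0.244351.
1 − 2Q = 0.828064, giving −¼ ln(0.828064) = 0.047166.
d = 0.244351 + 0.047166 = 0.291517.

0.292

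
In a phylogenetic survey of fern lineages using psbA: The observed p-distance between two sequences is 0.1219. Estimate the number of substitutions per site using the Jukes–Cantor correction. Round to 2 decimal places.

d = −(3/4) ln(1 − 4p/3) = −0.75 ln(1 − 0.162533) = −0.75 ln(0.837467)
  = −0.75 × (-0.177373) = 0.133030 substitutions/site.

0.13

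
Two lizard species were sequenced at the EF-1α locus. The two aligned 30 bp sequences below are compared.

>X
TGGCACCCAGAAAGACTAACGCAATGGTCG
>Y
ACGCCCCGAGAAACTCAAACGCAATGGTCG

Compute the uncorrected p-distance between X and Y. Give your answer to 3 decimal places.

0.233

The sequences differ at 7 of 30 positions (sites 1, 2, 5, 8, 14, 15, 17).
p = 7/30 = 0.233333… ≈ 0.233 (to 3 d.p.).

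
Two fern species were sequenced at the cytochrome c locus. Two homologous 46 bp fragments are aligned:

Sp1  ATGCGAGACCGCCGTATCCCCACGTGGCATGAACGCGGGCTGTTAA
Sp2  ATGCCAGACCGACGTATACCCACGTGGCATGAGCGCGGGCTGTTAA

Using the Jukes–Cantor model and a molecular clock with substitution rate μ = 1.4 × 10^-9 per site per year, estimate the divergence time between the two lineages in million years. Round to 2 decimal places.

The sequences differ at 4 of 46 sites (5, 12, 18, 33), so p = 4/46 ≈ 0.086957.
d = −(3/4) ln(1 − 4p/3) = −0.75 ln(1 − 0.115943) = −0.75 ln(0.884057)
  = −0.75 × (-0.123234) = 0.092426 substitutions/site.
Under a molecular clock d = 2μt, so t = d/(2μ) = 0.092426 / (2 × 1.4 × 10^-9) = 33.01 million years.

33.01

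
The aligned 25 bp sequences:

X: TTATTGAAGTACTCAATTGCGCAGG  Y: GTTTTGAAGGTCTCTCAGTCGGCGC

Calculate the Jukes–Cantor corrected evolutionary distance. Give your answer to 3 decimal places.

The sequences differ at 12 of 25 sites, so p = 12/25 = 0.48.
d = −(3/4) ln(1 − 4p/3) = −0.75 ln(1 − 0.64) = −0.75 ln(0.36)
  = −0.75 × (-1.021651) = 0.766238 substitutions/site.

0.766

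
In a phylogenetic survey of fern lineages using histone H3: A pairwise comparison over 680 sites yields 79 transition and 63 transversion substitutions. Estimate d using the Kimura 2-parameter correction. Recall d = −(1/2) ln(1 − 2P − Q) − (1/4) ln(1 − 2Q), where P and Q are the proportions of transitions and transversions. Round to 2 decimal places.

P = 79/680 ≈ 0.116176 and Q = 63/680 ≈ 0.092647.
Under the Kimura two-parameter model, d = −½ ln(1 − 2P − Q) − ¼ ln(1 − 2Q).
1 − 2P − Q = 0.675001, giving −½ ln(0.675001) = 0.196521.
1 − 2Q = 0.814706, giving −¼ ln(0.814706) = 0.051232.
d = 0.196521 + 0.051232 = 0.247753.

0.25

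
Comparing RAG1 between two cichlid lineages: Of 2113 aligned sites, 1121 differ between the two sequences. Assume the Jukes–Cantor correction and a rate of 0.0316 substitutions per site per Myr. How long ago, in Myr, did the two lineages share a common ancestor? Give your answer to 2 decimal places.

14.58

p = 1121/2113 ≈ 0.530525.
d = −(3/4) ln(1 − 4p/3) = −0.75 ln(1 − 0.707367) = −0.75 ln(0.292633)
  = −0.75 × (-1.228836) = 0.921627 substitutions/site.
Under a molecular clock d = 2μt, so t = d/(2μ) = 0.921627 / (2 × 0.0316) = 14.58 Myr.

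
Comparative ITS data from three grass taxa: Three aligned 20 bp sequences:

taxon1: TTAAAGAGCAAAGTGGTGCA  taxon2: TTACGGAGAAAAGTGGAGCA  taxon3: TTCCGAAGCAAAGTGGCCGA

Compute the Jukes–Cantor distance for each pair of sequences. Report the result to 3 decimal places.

taxon1–taxon2: 4/20 sites differ → p = 0.2, d = −0.75 ln(1 − 0.266667) = 0.232617 ≈ 0.233.
taxon1–taxon3: 7/20 sites differ → p = 0.35, d = −0.75 ln(1 − 0.466667) = 0.471457 ≈ 0.471.
taxon2–taxon3: 6/20 sites differ → p = 0.3, d = −0.75 ln(1 − 0.4) = 0.383119 ≈ 0.383.

d(taxon1,taxon2) = 0.233, d(taxon1,taxon3) = 0.471, d(taxon2,taxon3) = 0.383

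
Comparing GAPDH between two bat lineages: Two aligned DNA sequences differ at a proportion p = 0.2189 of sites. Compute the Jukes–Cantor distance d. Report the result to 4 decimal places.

d = −(3/4) ln(1 − 4p/3) = −0.75 ln(1 − 0.291867) = −0.75 ln(0.708133)
  = −0.75 × (-0.345123) = 0.258842 substitutions/site.

0.2588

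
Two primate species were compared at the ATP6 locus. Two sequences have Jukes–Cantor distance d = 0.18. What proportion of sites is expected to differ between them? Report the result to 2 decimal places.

0.16

p = (3/4)(1 − e^(−4d/3)) = 0.75 × (1 − e^(-0.24)) = 0.75 × (1 − 0.786628) = 0.160029.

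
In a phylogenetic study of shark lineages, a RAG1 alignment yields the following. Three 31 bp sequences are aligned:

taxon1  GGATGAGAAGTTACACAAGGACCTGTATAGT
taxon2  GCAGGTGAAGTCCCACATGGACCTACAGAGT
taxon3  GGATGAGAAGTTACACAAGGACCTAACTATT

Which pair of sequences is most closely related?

taxon1 and taxon3

taxon1–taxon2: 9/31 differ, p = 0.290, d = 0.367.
taxon1–taxon3: 4/31 differ, p = 0.129, d = 0.142.
taxon2–taxon3: 10/31 differ, p = 0.323, d = 0.422.
The smallest distance is between taxon1 and taxon3.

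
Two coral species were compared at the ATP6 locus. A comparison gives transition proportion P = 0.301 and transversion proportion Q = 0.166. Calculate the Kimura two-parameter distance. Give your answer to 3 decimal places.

0.831

Under the Kimura two-parameter model, d = −½ ln(1 − 2P − Q) − ¼ ln(1 − 2Q).
1 − 2P − Q = 0.232, giving −½ ln(0.232) = 0.730509.
1 − 2Q = 0.668, giving −¼ ln(0.668) = 0.100867.
d = 0.730509 + 0.100867 = 0.831376.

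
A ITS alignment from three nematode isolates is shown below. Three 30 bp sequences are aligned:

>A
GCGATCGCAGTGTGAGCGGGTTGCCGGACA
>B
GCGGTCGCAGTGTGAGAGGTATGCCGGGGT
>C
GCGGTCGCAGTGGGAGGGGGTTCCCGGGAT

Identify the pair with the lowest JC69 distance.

B and C

A–B: 7/30 differ, p = 0.233, d = 0.280.
A–C: 7/30 differ, p = 0.233, d = 0.280.
B–C: 6/30 differ, p = 0.200, d = 0.233.
The smallest distance is between B and C.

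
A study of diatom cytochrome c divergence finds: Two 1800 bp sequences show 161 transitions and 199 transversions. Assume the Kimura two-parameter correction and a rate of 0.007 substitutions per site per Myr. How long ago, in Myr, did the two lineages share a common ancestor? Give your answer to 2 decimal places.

16.67

P = 161/1800 ≈ 0.089444 and Q = 199/1800 ≈ 0.110556.
Under the Kimura two-parameter model, d = −½ ln(1 − 2P − Q) − ¼ ln(1 − 2Q).
1 − 2P − Q = 0.710556, giving −½ ln(0.710556) = 0.170854.
1 − 2Q = 0.778888, giving −¼ ln(0.778888) = 0.062472.
d = 0.170854 + 0.062472 = 0.233326.
Under a molecular clock d = 2μt, so t = d/(2μ) = 0.233326 / (2 × 0.007) = 16.67 Myr.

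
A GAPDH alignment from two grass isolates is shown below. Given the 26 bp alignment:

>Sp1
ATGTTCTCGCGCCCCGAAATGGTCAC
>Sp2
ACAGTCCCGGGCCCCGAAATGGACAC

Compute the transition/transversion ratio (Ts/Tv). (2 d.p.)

1.00

Transitions are A↔G and C↔T; transversions are all other mismatches.
Transitions: 3. Transversions: 3.
R = 3/3 = 1.00.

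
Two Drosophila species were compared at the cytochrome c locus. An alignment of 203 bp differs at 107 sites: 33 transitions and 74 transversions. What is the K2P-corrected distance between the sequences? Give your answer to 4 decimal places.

0.9115

P = 33/203 ≈ 0.162562 and Q = 74/203 ≈ 0.364532.
Under the Kimura two-parameter model, d = −½ ln(1 − 2P − Q) − ¼ ln(1 − 2Q).
1 − 2P − Q = 0.310344, giving −½ ln(0.310344) = 0.585037.
1 − 2Q = 0.270936, giving −¼ ln(0.270936) = 0.326468.
d = 0.585037 + 0.326468 = 0.911505.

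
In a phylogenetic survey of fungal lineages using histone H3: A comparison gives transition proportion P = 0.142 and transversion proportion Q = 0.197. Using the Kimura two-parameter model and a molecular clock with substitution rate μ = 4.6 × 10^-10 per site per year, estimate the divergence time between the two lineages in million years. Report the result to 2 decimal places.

492.55

Under the Kimura two-parameter model, d = −½ ln(1 − 2P − Q) − ¼ ln(1 − 2Q).
1 − 2P − Q = 0.519, giving −½ ln(0.519) = 0.327926.
1 − 2Q = 0.606, giving −¼ ln(0.606) = 0.125219.
d = 0.327926 + 0.125219 = 0.453145.
Under a molecular clock d = 2μt, so t = d/(2μ) = 0.453145 / (2 × 4.6 × 10^-10) = 492.55 million years.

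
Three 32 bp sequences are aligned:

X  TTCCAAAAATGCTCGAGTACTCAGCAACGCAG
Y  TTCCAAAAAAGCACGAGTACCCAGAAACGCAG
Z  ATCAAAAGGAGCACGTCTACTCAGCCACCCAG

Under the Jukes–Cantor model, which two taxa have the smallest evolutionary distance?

X–Y: 4/32 differ, p = 0.125, d = 0.137.
X–Z: 10/32 differ, p = 0.313, d = 0.404.
Y–Z: 10/32 differ, p = 0.313, d = 0.404.
The smallest distance is between X and Y.

X and Y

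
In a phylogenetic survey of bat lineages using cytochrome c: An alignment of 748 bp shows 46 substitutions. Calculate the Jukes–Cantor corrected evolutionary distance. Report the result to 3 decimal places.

0.064

p = 46/748 ≈ 0.061497.
d = −(3/4) ln(1 − 4p/3) = −0.75 ln(1 − 0.081996) = −0.75 ln(0.918004)
  = −0.75 × (-0.085554) = 0.064166 substitutions/site.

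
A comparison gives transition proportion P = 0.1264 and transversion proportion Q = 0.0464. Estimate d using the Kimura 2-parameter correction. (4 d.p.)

0.2021

Under the Kimura two-parameter model, d = −½ ln(1 − 2P − Q) − ¼ ln(1 − 2Q).
1 − 2P − Q = 0.7008, giving −½ ln(0.7008) = 0.177766.
1 − 2Q = 0.9072, giving −¼ ln(0.9072) = 0.024348.
d = 0.177766 + 0.024348 = 0.202114.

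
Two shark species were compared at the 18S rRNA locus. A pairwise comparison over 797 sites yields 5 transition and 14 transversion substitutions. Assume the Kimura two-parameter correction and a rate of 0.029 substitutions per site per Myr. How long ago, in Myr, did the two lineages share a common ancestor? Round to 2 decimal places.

0.42

P = 5/797 ≈ 0.006274 and Q = 14/797 ≈ 0.017566.
Under the Kimura two-parameter model, d = −½ ln(1 − 2P − Q) − ¼ ln(1 − 2Q).
1 − 2P − Q = 0.969886, giving −½ ln(0.969886) = 0.015288.
1 − 2Q = 0.964868, giving −¼ ln(0.964868) = 0.008941.
d = 0.015288 + 0.008941 = 0.024229.
Under a molecular clock d = 2μt, so t = d/(2μ) = 0.024229 / (2 × 0.029) = 0.42 Myr.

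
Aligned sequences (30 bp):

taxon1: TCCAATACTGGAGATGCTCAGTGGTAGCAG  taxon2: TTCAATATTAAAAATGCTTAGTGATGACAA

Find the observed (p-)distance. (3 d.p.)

The sequences differ at 10 of 30 positions (sites 2, 8, 10, 11, 13, 19, 24, 26, 27, 30).
p = 10/30 = 0.333333… ≈ 0.333 (to 3 d.p.).

0.333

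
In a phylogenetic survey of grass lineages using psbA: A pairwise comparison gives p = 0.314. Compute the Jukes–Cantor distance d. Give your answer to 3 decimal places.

d = −(3/4) ln(1 − 4p/3) = −0.75 ln(1 − 0.418667) = −0.75 ln(0.581333)
  = −0.75 × (-0.542432) = 0.406824 substitutions/site.

0.407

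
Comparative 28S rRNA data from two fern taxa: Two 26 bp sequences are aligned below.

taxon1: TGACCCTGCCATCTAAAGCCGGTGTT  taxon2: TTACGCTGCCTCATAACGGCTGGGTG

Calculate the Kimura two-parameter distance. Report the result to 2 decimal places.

0.57

Of 26 sites, 1 differences are transitions and 9 are transversions, so P = 1/26 ≈ 0.038462 and Q = 9/26 ≈ 0.346154.
Under the Kimura two-parameter model, d = −½ ln(1 − 2P − Q) − ¼ ln(1 − 2Q).
1 − 2P − Q = 0.576922, giving −½ ln(0.576922) = 0.275024.
1 − 2Q = 0.307692, giving −¼ ln(0.307692) = 0.294664.
d = 0.275024 + 0.294664 = 0.569688.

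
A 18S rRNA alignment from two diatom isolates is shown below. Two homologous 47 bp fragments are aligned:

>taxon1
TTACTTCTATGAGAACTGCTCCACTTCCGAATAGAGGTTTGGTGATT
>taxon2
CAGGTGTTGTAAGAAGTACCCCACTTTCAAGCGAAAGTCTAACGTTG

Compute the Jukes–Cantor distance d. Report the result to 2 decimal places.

0.86

The sequences differ at 24 of 47 sites, so p = 24/47 ≈ 0.510638.
d = −(3/4) ln(1 − 4p/3) = −0.75 ln(1 − 0.680851) = −0.75 ln(0.319149)
  = −0.75 × (-1.142097) = 0.856573 substitutions/site.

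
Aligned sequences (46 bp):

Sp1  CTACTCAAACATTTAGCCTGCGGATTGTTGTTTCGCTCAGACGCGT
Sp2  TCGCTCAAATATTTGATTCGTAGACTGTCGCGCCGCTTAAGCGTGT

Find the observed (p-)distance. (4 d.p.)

0.4348

The sequences differ at 20 of 46 positions.
p = 20/46 = 0.434782… ≈ 0.4348 (to 4 d.p.).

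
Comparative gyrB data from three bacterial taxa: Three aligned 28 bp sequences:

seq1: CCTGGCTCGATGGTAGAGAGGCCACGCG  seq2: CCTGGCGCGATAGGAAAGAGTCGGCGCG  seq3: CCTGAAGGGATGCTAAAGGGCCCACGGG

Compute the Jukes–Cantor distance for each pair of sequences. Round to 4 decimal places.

seq1–seq2: 7/28 sites differ → p = 0.25, d = −0.75 ln(1 − 0.333333) = 0.304098 ≈ 0.3041.
seq1–seq3: 9/28 sites differ → p ≈ 0.321429, d = −0.75 ln(1 − 0.428572) = 0.419713 ≈ 0.4197.
seq2–seq3: 11/28 sites differ → p ≈ 0.392857, d = −0.75 ln(1 − 0.523809) = 0.556452 ≈ 0.5565.

d(seq1,seq2) = 0.3041, d(seq1,seq3) = 0.4197, d(seq2,seq3) = 0.5565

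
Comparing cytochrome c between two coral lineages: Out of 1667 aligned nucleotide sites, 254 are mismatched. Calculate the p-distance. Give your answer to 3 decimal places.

p = 254/1667 = 0.152369… ≈ 0.152 (to 3 d.p.).

0.152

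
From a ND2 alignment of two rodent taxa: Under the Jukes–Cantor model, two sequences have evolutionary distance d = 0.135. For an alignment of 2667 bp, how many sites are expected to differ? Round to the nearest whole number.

Invert JC69: p = (3/4)(1 − e^(−4d/3)) = 0.75 × (1 − e^(-0.18)) = 0.75 × (1 − 0.835270) = 0.123548.
Expected differing sites = pL ≈ 0.123548 × 2667 = 329.502516 ≈ 330.

330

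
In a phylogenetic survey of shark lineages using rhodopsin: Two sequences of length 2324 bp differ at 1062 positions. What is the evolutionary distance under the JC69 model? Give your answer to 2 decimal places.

p = 1062/2324 ≈ 0.456971.
d = −(3/4) ln(1 − 4p/3) = −0.75 ln(1 − 0.609295) = −0.75 ln(0.390705)
  = −0.75 × (-0.939802) = 0.704852 substitutions/site.

0.70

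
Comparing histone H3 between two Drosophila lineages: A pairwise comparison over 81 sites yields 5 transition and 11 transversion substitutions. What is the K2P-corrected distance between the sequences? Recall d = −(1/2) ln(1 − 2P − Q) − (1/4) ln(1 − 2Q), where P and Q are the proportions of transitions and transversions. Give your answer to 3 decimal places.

0.229

P = 5/81 ≈ 0.061728 and Q = 11/81 ≈ 0.135802.
Under the Kimura two-parameter model, d = −½ ln(1 − 2P − Q) − ¼ ln(1 − 2Q).
1 − 2P − Q = 0.740742, giving −½ ln(0.740742) = 0.150051.
1 − 2Q = 0.728396, giving −¼ ln(0.728396) = 0.079228.
d = 0.150051 + 0.079228 = 0.229279.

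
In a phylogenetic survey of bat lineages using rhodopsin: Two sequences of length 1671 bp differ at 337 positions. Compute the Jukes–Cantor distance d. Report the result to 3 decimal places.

0.235

p = 337/1671 ≈ 0.201676.
d = −(3/4) ln(1 − 4p/3) = −0.75 ln(1 − 0.268901) = −0.75 ln(0.731099)
  = −0.75 × (-0.313206) = 0.234905 substitutions/site.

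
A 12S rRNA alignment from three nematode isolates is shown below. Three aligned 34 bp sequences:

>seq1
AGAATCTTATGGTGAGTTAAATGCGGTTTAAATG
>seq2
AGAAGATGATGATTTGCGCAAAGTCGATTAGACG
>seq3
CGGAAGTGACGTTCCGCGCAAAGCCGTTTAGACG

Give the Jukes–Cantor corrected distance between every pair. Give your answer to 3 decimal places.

d(seq1,seq2) = 0.665, d(seq1,seq3) = 0.741, d(seq2,seq3) = 0.373

seq1–seq2: 15/34 sites differ → p ≈ 0.441176, d = −0.75 ln(1 − 0.588235) = 0.665477 ≈ 0.665.
seq1–seq3: 16/34 sites differ → p ≈ 0.470588, d = −0.75 ln(1 − 0.627451) = 0.740540 ≈ 0.741.
seq2–seq3: 10/34 sites differ → p ≈ 0.294118, d = −0.75 ln(1 − 0.392157) = 0.373379 ≈ 0.373.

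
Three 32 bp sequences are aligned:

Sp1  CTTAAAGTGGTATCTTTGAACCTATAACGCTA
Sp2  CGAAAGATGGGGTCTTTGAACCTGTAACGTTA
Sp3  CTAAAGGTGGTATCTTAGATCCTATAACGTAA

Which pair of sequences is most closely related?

Sp1 and Sp3

Sp1–Sp2: 8/32 differ, p = 0.250, d = 0.304.
Sp1–Sp3: 6/32 differ, p = 0.188, d = 0.216.
Sp2–Sp3: 8/32 differ, p = 0.250, d = 0.304.
The smallest distance is between Sp1 and Sp3.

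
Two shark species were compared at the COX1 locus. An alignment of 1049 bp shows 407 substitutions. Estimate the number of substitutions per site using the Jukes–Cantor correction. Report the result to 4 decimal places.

p = 407/1049 ≈ 0.387989.
d = −(3/4) ln(1 − 4p/3) = −0.75 ln(1 − 0.517319) = −0.75 ln(0.482681)
  = −0.75 × (-0.728399) = 0.546299 substitutions/site.

0.5463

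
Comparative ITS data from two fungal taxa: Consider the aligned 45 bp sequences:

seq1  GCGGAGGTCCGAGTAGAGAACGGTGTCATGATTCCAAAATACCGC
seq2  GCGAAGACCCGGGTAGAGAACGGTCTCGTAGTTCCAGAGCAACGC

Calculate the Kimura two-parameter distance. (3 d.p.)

Of 45 sites, 10 differences are transitions and 2 are transversions, so P = 10/45 ≈ 0.222222 and Q = 2/45 ≈ 0.044444.
Under the Kimura two-parameter model, d = −½ ln(1 − 2P − Q) − ¼ ln(1 − 2Q).
1 − 2P − Q = 0.511112, giving −½ ln(0.511112) = 0.335583.
1 − 2Q = 0.911112, giving −¼ ln(0.911112) = 0.023272.
d = 0.335583 + 0.023272 = 0.358855.

0.359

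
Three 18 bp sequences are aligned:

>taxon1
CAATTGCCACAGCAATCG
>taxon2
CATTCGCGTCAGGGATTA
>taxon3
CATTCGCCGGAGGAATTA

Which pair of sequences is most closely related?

taxon2 and taxon3

taxon1–taxon2: 8/18 differ, p = 0.444, d = 0.673.
taxon1–taxon3: 7/18 differ, p = 0.389, d = 0.548.
taxon2–taxon3: 4/18 differ, p = 0.222, d = 0.264.
The smallest distance is between taxon2 and taxon3.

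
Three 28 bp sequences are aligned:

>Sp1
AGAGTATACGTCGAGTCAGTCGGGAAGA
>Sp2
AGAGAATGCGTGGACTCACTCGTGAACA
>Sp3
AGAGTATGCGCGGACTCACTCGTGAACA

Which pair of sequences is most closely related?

Sp1–Sp2: 7/28 differ, p = 0.250, d = 0.304.
Sp1–Sp3: 7/28 differ, p = 0.250, d = 0.304.
Sp2–Sp3: 2/28 differ, p = 0.071, d = 0.075.
The smallest distance is between Sp2 and Sp3.

Sp2 and Sp3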